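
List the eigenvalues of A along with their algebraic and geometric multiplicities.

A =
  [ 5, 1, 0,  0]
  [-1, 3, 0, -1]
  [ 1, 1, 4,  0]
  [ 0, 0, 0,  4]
λ = 4: alg = 4, geom = 2

Step 1 — factor the characteristic polynomial to read off the algebraic multiplicities:
  χ_A(x) = (x - 4)^4

Step 2 — compute geometric multiplicities via the rank-nullity identity g(λ) = n − rank(A − λI):
  rank(A − (4)·I) = 2, so dim ker(A − (4)·I) = n − 2 = 2

Summary:
  λ = 4: algebraic multiplicity = 4, geometric multiplicity = 2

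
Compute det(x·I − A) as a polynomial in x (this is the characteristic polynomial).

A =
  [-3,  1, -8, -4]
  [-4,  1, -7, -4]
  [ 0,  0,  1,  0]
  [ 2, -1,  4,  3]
x^4 - 2*x^3 + 2*x - 1

Expanding det(x·I − A) (e.g. by cofactor expansion or by noting that A is similar to its Jordan form J, which has the same characteristic polynomial as A) gives
  χ_A(x) = x^4 - 2*x^3 + 2*x - 1
which factors as (x - 1)^3*(x + 1). The eigenvalues (with algebraic multiplicities) are λ = -1 with multiplicity 1, λ = 1 with multiplicity 3.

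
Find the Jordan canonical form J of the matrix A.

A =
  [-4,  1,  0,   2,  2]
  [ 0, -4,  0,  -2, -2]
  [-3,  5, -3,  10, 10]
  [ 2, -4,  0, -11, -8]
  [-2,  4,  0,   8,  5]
J_2(-4) ⊕ J_1(-3) ⊕ J_1(-3) ⊕ J_1(-3)

The characteristic polynomial is
  det(x·I − A) = x^5 + 17*x^4 + 115*x^3 + 387*x^2 + 648*x + 432 = (x + 3)^3*(x + 4)^2

Eigenvalues and multiplicities (the geometric multiplicity of λ is n − rank(A − λI), which equals the number of Jordan blocks for λ):
  λ = -4: algebraic multiplicity = 2, geometric multiplicity = 1
  λ = -3: algebraic multiplicity = 3, geometric multiplicity = 3

Determining the block sizes for each eigenvalue:
  λ = -4: one block (gm = 1), so the single block has size am = 2 → block sizes [2]
  λ = -3: gm = am = 3, so every block has size 1 → block sizes [1, 1, 1]

Assembling the blocks gives a Jordan form
J =
  [-4,  1,  0,  0,  0]
  [ 0, -4,  0,  0,  0]
  [ 0,  0, -3,  0,  0]
  [ 0,  0,  0, -3,  0]
  [ 0,  0,  0,  0, -3]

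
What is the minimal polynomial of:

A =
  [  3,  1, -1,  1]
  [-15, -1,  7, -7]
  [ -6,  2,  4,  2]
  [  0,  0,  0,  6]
x^3 - 6*x^2

The characteristic polynomial is χ_A(x) = x^2*(x - 6)^2, so the eigenvalues are known. The minimal polynomial is
  m_A(x) = Π_λ (x − λ)^{k_λ}
where k_λ is the size of the *largest* Jordan block for λ (equivalently, the smallest k with (A − λI)^k v = 0 for every generalised eigenvector v of λ).

  λ = 0: largest Jordan block has size 2, contributing (x − 0)^2
  λ = 6: largest Jordan block has size 1, contributing (x − 6)

So m_A(x) = x^2*(x - 6) = x^3 - 6*x^2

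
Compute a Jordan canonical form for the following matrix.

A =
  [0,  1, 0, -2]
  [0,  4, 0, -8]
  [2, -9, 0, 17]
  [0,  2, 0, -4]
J_2(0) ⊕ J_2(0)

The characteristic polynomial is
  det(x·I − A) = x^4

Eigenvalues and multiplicities (the geometric multiplicity of λ is n − rank(A − λI), which equals the number of Jordan blocks for λ):
  λ = 0: algebraic multiplicity = 4, geometric multiplicity = 2

Determining the block sizes for each eigenvalue:
  λ = 0: with am = 4 and gm = 2, the partition is not yet determined (e.g. several partitions of 4 into 2 parts exist). Let N = A − (0)·I. Computing rank(N^1) = 2, rank(N^2) = 0; the number of blocks of size ≥ j is rank(N^{j−1}) − rank(N^j), giving [2, 2]. So we have 2 block(s) of size 2 → block sizes [2, 2]

Assembling the blocks gives a Jordan form
J =
  [0, 1, 0, 0]
  [0, 0, 0, 0]
  [0, 0, 0, 1]
  [0, 0, 0, 0]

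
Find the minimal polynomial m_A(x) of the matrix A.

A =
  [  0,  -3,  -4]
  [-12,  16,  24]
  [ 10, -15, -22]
x^2 + 4*x + 4

The characteristic polynomial is χ_A(x) = (x + 2)^3, so the eigenvalues are known. The minimal polynomial is
  m_A(x) = Π_λ (x − λ)^{k_λ}
where k_λ is the size of the *largest* Jordan block for λ (equivalently, the smallest k with (A − λI)^k v = 0 for every generalised eigenvector v of λ).

  λ = -2: largest Jordan block has size 2, contributing (x + 2)^2

So m_A(x) = (x + 2)^2 = x^2 + 4*x + 4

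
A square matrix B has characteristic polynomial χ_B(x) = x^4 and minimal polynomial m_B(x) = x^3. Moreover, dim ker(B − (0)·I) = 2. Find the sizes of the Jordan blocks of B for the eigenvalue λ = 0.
Block sizes for λ = 0: [3, 1]

Step 1 — from the characteristic polynomial, algebraic multiplicity of λ = 0 is 4. From dim ker(B − (0)·I) = 2, there are exactly 2 Jordan blocks for λ = 0.
Step 2 — from the minimal polynomial, the factor (x − 0)^3 tells us the largest block for λ = 0 has size 3.
Step 3 — with total size 4, 2 blocks, and largest block 3, the block sizes (in nonincreasing order) are [3, 1].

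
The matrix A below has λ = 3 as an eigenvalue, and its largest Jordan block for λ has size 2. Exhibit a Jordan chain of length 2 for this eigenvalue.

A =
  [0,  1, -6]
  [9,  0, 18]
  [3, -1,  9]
A Jordan chain for λ = 3 of length 2:
v_1 = (-3, 9, 3)ᵀ
v_2 = (1, 0, 0)ᵀ

Let N = A − (3)·I. We want v_2 with N^2 v_2 = 0 but N^1 v_2 ≠ 0; then v_{j-1} := N · v_j for j = 2, …, 2.

Pick v_2 = (1, 0, 0)ᵀ.
Then v_1 = N · v_2 = (-3, 9, 3)ᵀ.

Sanity check: (A − (3)·I) v_1 = (0, 0, 0)ᵀ = 0. ✓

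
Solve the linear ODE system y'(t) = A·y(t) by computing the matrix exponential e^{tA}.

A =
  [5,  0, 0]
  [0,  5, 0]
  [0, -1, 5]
e^{tA} =
  [exp(5*t), 0, 0]
  [0, exp(5*t), 0]
  [0, -t*exp(5*t), exp(5*t)]

Strategy: write A = P · J · P⁻¹ where J is a Jordan canonical form, so e^{tA} = P · e^{tJ} · P⁻¹, and e^{tJ} can be computed block-by-block.

A has Jordan form
J =
  [5, 1, 0]
  [0, 5, 0]
  [0, 0, 5]
(up to reordering of blocks).

Per-block formulas:
  For a 1×1 block at λ = 5: exp(t · [5]) = [e^(5t)].
  For a 2×2 Jordan block J_2(5): exp(t · J_2(5)) = e^(5t)·(I + t·N), where N is the 2×2 nilpotent shift.

After assembling e^{tJ} and conjugating by P, we get:

e^{tA} =
  [exp(5*t), 0, 0]
  [0, exp(5*t), 0]
  [0, -t*exp(5*t), exp(5*t)]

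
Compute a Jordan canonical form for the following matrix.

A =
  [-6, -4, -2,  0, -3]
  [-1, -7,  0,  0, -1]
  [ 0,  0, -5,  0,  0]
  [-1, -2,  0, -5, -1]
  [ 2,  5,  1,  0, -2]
J_3(-5) ⊕ J_1(-5) ⊕ J_1(-5)

The characteristic polynomial is
  det(x·I − A) = x^5 + 25*x^4 + 250*x^3 + 1250*x^2 + 3125*x + 3125 = (x + 5)^5

Eigenvalues and multiplicities (the geometric multiplicity of λ is n − rank(A − λI), which equals the number of Jordan blocks for λ):
  λ = -5: algebraic multiplicity = 5, geometric multiplicity = 3

Determining the block sizes for each eigenvalue:
  λ = -5: with am = 5 and gm = 3, the partition is not yet determined (e.g. several partitions of 5 into 3 parts exist). Let N = A − (-5)·I. Computing rank(N^1) = 2, rank(N^2) = 1, rank(N^3) = 0; the number of blocks of size ≥ j is rank(N^{j−1}) − rank(N^j), giving [3, 1, 1]. So we have 1 block(s) of size 3, 2 block(s) of size 1 → block sizes [3, 1, 1]

Assembling the blocks gives a Jordan form
J =
  [-5,  1,  0,  0,  0]
  [ 0, -5,  1,  0,  0]
  [ 0,  0, -5,  0,  0]
  [ 0,  0,  0, -5,  0]
  [ 0,  0,  0,  0, -5]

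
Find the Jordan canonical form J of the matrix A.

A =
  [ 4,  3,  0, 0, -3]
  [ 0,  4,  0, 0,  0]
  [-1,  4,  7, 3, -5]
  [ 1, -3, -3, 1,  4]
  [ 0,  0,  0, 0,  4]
J_2(4) ⊕ J_2(4) ⊕ J_1(4)

The characteristic polynomial is
  det(x·I − A) = x^5 - 20*x^4 + 160*x^3 - 640*x^2 + 1280*x - 1024 = (x - 4)^5

Eigenvalues and multiplicities (the geometric multiplicity of λ is n − rank(A − λI), which equals the number of Jordan blocks for λ):
  λ = 4: algebraic multiplicity = 5, geometric multiplicity = 3

Determining the block sizes for each eigenvalue:
  λ = 4: with am = 5 and gm = 3, the partition is not yet determined (e.g. several partitions of 5 into 3 parts exist). Let N = A − (4)·I. Computing rank(N^1) = 2, rank(N^2) = 0; the number of blocks of size ≥ j is rank(N^{j−1}) − rank(N^j), giving [3, 2]. So we have 2 block(s) of size 2, 1 block(s) of size 1 → block sizes [2, 2, 1]

Assembling the blocks gives a Jordan form
J =
  [4, 1, 0, 0, 0]
  [0, 4, 0, 0, 0]
  [0, 0, 4, 1, 0]
  [0, 0, 0, 4, 0]
  [0, 0, 0, 0, 4]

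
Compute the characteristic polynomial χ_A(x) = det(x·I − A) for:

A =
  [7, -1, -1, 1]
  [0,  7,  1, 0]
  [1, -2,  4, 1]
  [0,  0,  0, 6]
x^4 - 24*x^3 + 216*x^2 - 864*x + 1296

Expanding det(x·I − A) (e.g. by cofactor expansion or by noting that A is similar to its Jordan form J, which has the same characteristic polynomial as A) gives
  χ_A(x) = x^4 - 24*x^3 + 216*x^2 - 864*x + 1296
which factors as (x - 6)^4. The eigenvalues (with algebraic multiplicities) are λ = 6 with multiplicity 4.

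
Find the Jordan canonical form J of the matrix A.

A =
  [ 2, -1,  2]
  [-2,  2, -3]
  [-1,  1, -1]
J_3(1)

The characteristic polynomial is
  det(x·I − A) = x^3 - 3*x^2 + 3*x - 1 = (x - 1)^3

Eigenvalues and multiplicities (the geometric multiplicity of λ is n − rank(A − λI), which equals the number of Jordan blocks for λ):
  λ = 1: algebraic multiplicity = 3, geometric multiplicity = 1

Determining the block sizes for each eigenvalue:
  λ = 1: one block (gm = 1), so the single block has size am = 3 → block sizes [3]

Assembling the blocks gives a Jordan form
J =
  [1, 1, 0]
  [0, 1, 1]
  [0, 0, 1]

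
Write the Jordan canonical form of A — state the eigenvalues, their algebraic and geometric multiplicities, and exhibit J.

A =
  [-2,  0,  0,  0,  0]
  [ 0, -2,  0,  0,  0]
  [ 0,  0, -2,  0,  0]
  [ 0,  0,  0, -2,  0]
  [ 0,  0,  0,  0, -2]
J_1(-2) ⊕ J_1(-2) ⊕ J_1(-2) ⊕ J_1(-2) ⊕ J_1(-2)

The characteristic polynomial is
  det(x·I − A) = x^5 + 10*x^4 + 40*x^3 + 80*x^2 + 80*x + 32 = (x + 2)^5

Eigenvalues and multiplicities (the geometric multiplicity of λ is n − rank(A − λI), which equals the number of Jordan blocks for λ):
  λ = -2: algebraic multiplicity = 5, geometric multiplicity = 5

Determining the block sizes for each eigenvalue:
  λ = -2: gm = am = 5, so every block has size 1 → block sizes [1, 1, 1, 1, 1]

Assembling the blocks gives a Jordan form
J =
  [-2,  0,  0,  0,  0]
  [ 0, -2,  0,  0,  0]
  [ 0,  0, -2,  0,  0]
  [ 0,  0,  0, -2,  0]
  [ 0,  0,  0,  0, -2]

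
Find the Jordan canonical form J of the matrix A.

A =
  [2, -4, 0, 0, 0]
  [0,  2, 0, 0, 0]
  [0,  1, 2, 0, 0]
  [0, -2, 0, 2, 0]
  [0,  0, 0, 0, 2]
J_2(2) ⊕ J_1(2) ⊕ J_1(2) ⊕ J_1(2)

The characteristic polynomial is
  det(x·I − A) = x^5 - 10*x^4 + 40*x^3 - 80*x^2 + 80*x - 32 = (x - 2)^5

Eigenvalues and multiplicities (the geometric multiplicity of λ is n − rank(A − λI), which equals the number of Jordan blocks for λ):
  λ = 2: algebraic multiplicity = 5, geometric multiplicity = 4

Determining the block sizes for each eigenvalue:
  λ = 2: 4 blocks summing to 5 forces exactly one block of size 2 and the rest size 1 → block sizes [2, 1, 1, 1]

Assembling the blocks gives a Jordan form
J =
  [2, 1, 0, 0, 0]
  [0, 2, 0, 0, 0]
  [0, 0, 2, 0, 0]
  [0, 0, 0, 2, 0]
  [0, 0, 0, 0, 2]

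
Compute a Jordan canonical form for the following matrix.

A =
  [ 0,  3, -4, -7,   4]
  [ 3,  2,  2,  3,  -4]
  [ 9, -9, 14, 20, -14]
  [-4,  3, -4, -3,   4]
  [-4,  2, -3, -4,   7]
J_2(3) ⊕ J_2(4) ⊕ J_1(6)

The characteristic polynomial is
  det(x·I − A) = x^5 - 20*x^4 + 157*x^3 - 606*x^2 + 1152*x - 864 = (x - 6)*(x - 4)^2*(x - 3)^2

Eigenvalues and multiplicities (the geometric multiplicity of λ is n − rank(A − λI), which equals the number of Jordan blocks for λ):
  λ = 3: algebraic multiplicity = 2, geometric multiplicity = 1
  λ = 4: algebraic multiplicity = 2, geometric multiplicity = 1
  λ = 6: algebraic multiplicity = 1, geometric multiplicity = 1

Determining the block sizes for each eigenvalue:
  λ = 3: one block (gm = 1), so the single block has size am = 2 → block sizes [2]
  λ = 4: one block (gm = 1), so the single block has size am = 2 → block sizes [2]
  λ = 6: one block (gm = 1), so the single block has size am = 1 → block sizes [1]

Assembling the blocks gives a Jordan form
J =
  [3, 1, 0, 0, 0]
  [0, 3, 0, 0, 0]
  [0, 0, 4, 1, 0]
  [0, 0, 0, 4, 0]
  [0, 0, 0, 0, 6]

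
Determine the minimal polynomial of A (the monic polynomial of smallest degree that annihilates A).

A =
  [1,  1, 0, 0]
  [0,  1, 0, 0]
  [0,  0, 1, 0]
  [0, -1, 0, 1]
x^2 - 2*x + 1

The characteristic polynomial is χ_A(x) = (x - 1)^4, so the eigenvalues are known. The minimal polynomial is
  m_A(x) = Π_λ (x − λ)^{k_λ}
where k_λ is the size of the *largest* Jordan block for λ (equivalently, the smallest k with (A − λI)^k v = 0 for every generalised eigenvector v of λ).

  λ = 1: largest Jordan block has size 2, contributing (x − 1)^2

So m_A(x) = (x - 1)^2 = x^2 - 2*x + 1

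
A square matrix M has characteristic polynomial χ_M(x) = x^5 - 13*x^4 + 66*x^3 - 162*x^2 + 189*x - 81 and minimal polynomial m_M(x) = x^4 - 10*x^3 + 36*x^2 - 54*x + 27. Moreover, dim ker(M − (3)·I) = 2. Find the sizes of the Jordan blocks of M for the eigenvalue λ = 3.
Block sizes for λ = 3: [3, 1]

Step 1 — from the characteristic polynomial, algebraic multiplicity of λ = 3 is 4. From dim ker(M − (3)·I) = 2, there are exactly 2 Jordan blocks for λ = 3.
Step 2 — from the minimal polynomial, the factor (x − 3)^3 tells us the largest block for λ = 3 has size 3.
Step 3 — with total size 4, 2 blocks, and largest block 3, the block sizes (in nonincreasing order) are [3, 1].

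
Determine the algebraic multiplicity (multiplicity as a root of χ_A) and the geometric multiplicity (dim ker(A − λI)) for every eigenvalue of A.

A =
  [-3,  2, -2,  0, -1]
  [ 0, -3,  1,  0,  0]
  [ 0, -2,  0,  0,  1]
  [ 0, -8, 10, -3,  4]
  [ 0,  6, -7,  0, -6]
λ = -3: alg = 5, geom = 3

Step 1 — factor the characteristic polynomial to read off the algebraic multiplicities:
  χ_A(x) = (x + 3)^5

Step 2 — compute geometric multiplicities via the rank-nullity identity g(λ) = n − rank(A − λI):
  rank(A − (-3)·I) = 2, so dim ker(A − (-3)·I) = n − 2 = 3

Summary:
  λ = -3: algebraic multiplicity = 5, geometric multiplicity = 3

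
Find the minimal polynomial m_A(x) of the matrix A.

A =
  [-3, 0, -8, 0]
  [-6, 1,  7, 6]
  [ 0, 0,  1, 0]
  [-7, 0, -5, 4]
x^4 - 3*x^3 - 9*x^2 + 23*x - 12

The characteristic polynomial is χ_A(x) = (x - 4)*(x - 1)^2*(x + 3), so the eigenvalues are known. The minimal polynomial is
  m_A(x) = Π_λ (x − λ)^{k_λ}
where k_λ is the size of the *largest* Jordan block for λ (equivalently, the smallest k with (A − λI)^k v = 0 for every generalised eigenvector v of λ).

  λ = -3: largest Jordan block has size 1, contributing (x + 3)
  λ = 1: largest Jordan block has size 2, contributing (x − 1)^2
  λ = 4: largest Jordan block has size 1, contributing (x − 4)

So m_A(x) = (x - 4)*(x - 1)^2*(x + 3) = x^4 - 3*x^3 - 9*x^2 + 23*x - 12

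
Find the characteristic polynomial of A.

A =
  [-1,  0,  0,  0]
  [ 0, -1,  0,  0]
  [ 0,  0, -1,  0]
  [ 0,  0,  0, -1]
x^4 + 4*x^3 + 6*x^2 + 4*x + 1

Expanding det(x·I − A) (e.g. by cofactor expansion or by noting that A is similar to its Jordan form J, which has the same characteristic polynomial as A) gives
  χ_A(x) = x^4 + 4*x^3 + 6*x^2 + 4*x + 1
which factors as (x + 1)^4. The eigenvalues (with algebraic multiplicities) are λ = -1 with multiplicity 4.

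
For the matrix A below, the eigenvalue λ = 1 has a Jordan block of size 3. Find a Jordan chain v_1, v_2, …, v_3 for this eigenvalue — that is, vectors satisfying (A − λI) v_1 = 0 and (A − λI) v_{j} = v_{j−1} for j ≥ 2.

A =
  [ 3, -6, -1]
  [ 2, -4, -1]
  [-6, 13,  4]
A Jordan chain for λ = 1 of length 3:
v_1 = (-2, 0, -4)ᵀ
v_2 = (2, 2, -6)ᵀ
v_3 = (1, 0, 0)ᵀ

Let N = A − (1)·I. We want v_3 with N^3 v_3 = 0 but N^2 v_3 ≠ 0; then v_{j-1} := N · v_j for j = 3, …, 2.

Pick v_3 = (1, 0, 0)ᵀ.
Then v_2 = N · v_3 = (2, 2, -6)ᵀ.
Then v_1 = N · v_2 = (-2, 0, -4)ᵀ.

Sanity check: (A − (1)·I) v_1 = (0, 0, 0)ᵀ = 0. ✓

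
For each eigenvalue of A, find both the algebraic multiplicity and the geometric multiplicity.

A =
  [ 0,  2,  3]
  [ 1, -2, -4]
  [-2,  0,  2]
λ = 0: alg = 3, geom = 1

Step 1 — factor the characteristic polynomial to read off the algebraic multiplicities:
  χ_A(x) = x^3

Step 2 — compute geometric multiplicities via the rank-nullity identity g(λ) = n − rank(A − λI):
  rank(A − (0)·I) = 2, so dim ker(A − (0)·I) = n − 2 = 1

Summary:
  λ = 0: algebraic multiplicity = 3, geometric multiplicity = 1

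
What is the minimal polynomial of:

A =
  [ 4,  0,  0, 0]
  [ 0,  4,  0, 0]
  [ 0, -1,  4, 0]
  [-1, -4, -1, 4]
x^3 - 12*x^2 + 48*x - 64

The characteristic polynomial is χ_A(x) = (x - 4)^4, so the eigenvalues are known. The minimal polynomial is
  m_A(x) = Π_λ (x − λ)^{k_λ}
where k_λ is the size of the *largest* Jordan block for λ (equivalently, the smallest k with (A − λI)^k v = 0 for every generalised eigenvector v of λ).

  λ = 4: largest Jordan block has size 3, contributing (x − 4)^3

So m_A(x) = (x - 4)^3 = x^3 - 12*x^2 + 48*x - 64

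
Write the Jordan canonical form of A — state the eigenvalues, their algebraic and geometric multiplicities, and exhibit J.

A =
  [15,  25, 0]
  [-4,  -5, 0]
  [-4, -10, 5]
J_2(5) ⊕ J_1(5)

The characteristic polynomial is
  det(x·I − A) = x^3 - 15*x^2 + 75*x - 125 = (x - 5)^3

Eigenvalues and multiplicities (the geometric multiplicity of λ is n − rank(A − λI), which equals the number of Jordan blocks for λ):
  λ = 5: algebraic multiplicity = 3, geometric multiplicity = 2

Determining the block sizes for each eigenvalue:
  λ = 5: 2 blocks summing to 3 forces exactly one block of size 2 and the rest size 1 → block sizes [2, 1]

Assembling the blocks gives a Jordan form
J =
  [5, 1, 0]
  [0, 5, 0]
  [0, 0, 5]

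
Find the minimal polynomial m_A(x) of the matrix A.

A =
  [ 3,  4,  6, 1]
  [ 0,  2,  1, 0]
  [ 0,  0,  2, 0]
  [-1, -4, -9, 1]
x^3 - 6*x^2 + 12*x - 8

The characteristic polynomial is χ_A(x) = (x - 2)^4, so the eigenvalues are known. The minimal polynomial is
  m_A(x) = Π_λ (x − λ)^{k_λ}
where k_λ is the size of the *largest* Jordan block for λ (equivalently, the smallest k with (A − λI)^k v = 0 for every generalised eigenvector v of λ).

  λ = 2: largest Jordan block has size 3, contributing (x − 2)^3

So m_A(x) = (x - 2)^3 = x^3 - 6*x^2 + 12*x - 8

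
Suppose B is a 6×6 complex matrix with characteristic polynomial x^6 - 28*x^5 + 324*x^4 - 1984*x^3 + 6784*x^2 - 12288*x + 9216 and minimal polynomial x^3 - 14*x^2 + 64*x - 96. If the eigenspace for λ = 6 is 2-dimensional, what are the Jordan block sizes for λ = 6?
Block sizes for λ = 6: [1, 1]

Step 1 — from the characteristic polynomial, algebraic multiplicity of λ = 6 is 2. From dim ker(B − (6)·I) = 2, there are exactly 2 Jordan blocks for λ = 6.
Step 2 — from the minimal polynomial, the factor (x − 6) tells us the largest block for λ = 6 has size 1.
Step 3 — with total size 2, 2 blocks, and largest block 1, the block sizes (in nonincreasing order) are [1, 1].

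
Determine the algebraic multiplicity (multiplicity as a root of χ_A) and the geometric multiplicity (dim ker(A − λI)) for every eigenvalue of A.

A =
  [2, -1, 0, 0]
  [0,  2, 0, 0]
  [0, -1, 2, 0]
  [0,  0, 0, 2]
λ = 2: alg = 4, geom = 3

Step 1 — factor the characteristic polynomial to read off the algebraic multiplicities:
  χ_A(x) = (x - 2)^4

Step 2 — compute geometric multiplicities via the rank-nullity identity g(λ) = n − rank(A − λI):
  rank(A − (2)·I) = 1, so dim ker(A − (2)·I) = n − 1 = 3

Summary:
  λ = 2: algebraic multiplicity = 4, geometric multiplicity = 3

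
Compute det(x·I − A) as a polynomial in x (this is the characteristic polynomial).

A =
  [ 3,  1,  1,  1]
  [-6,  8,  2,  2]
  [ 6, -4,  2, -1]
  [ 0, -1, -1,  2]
x^4 - 15*x^3 + 81*x^2 - 189*x + 162

Expanding det(x·I − A) (e.g. by cofactor expansion or by noting that A is similar to its Jordan form J, which has the same characteristic polynomial as A) gives
  χ_A(x) = x^4 - 15*x^3 + 81*x^2 - 189*x + 162
which factors as (x - 6)*(x - 3)^3. The eigenvalues (with algebraic multiplicities) are λ = 3 with multiplicity 3, λ = 6 with multiplicity 1.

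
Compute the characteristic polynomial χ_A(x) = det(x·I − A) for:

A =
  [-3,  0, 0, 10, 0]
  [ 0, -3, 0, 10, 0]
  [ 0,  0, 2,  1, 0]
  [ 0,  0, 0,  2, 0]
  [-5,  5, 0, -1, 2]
x^5 - 15*x^3 + 10*x^2 + 60*x - 72

Expanding det(x·I − A) (e.g. by cofactor expansion or by noting that A is similar to its Jordan form J, which has the same characteristic polynomial as A) gives
  χ_A(x) = x^5 - 15*x^3 + 10*x^2 + 60*x - 72
which factors as (x - 2)^3*(x + 3)^2. The eigenvalues (with algebraic multiplicities) are λ = -3 with multiplicity 2, λ = 2 with multiplicity 3.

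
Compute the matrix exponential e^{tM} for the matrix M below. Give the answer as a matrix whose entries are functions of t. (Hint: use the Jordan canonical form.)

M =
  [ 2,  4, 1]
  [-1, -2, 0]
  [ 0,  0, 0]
e^{tM} =
  [2*t + 1, 4*t, t^2 + t]
  [-t, 1 - 2*t, -t^2/2]
  [0, 0, 1]

Strategy: write M = P · J · P⁻¹ where J is a Jordan canonical form, so e^{tM} = P · e^{tJ} · P⁻¹, and e^{tJ} can be computed block-by-block.

M has Jordan form
J =
  [0, 1, 0]
  [0, 0, 1]
  [0, 0, 0]
(up to reordering of blocks).

Per-block formulas:
  For a 3×3 Jordan block J_3(0): exp(t · J_3(0)) = e^(0t)·(I + t·N + (t^2/2)·N^2), where N is the 3×3 nilpotent shift.

After assembling e^{tJ} and conjugating by P, we get:

e^{tM} =
  [2*t + 1, 4*t, t^2 + t]
  [-t, 1 - 2*t, -t^2/2]
  [0, 0, 1]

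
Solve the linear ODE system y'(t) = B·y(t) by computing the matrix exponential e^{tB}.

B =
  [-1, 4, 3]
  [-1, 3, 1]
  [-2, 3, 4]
e^{tB} =
  [-t^2*exp(2*t)/2 - 3*t*exp(2*t) + exp(2*t), t^2*exp(2*t)/2 + 4*t*exp(2*t), t^2*exp(2*t)/2 + 3*t*exp(2*t)]
  [-t*exp(2*t), t*exp(2*t) + exp(2*t), t*exp(2*t)]
  [-t^2*exp(2*t)/2 - 2*t*exp(2*t), t^2*exp(2*t)/2 + 3*t*exp(2*t), t^2*exp(2*t)/2 + 2*t*exp(2*t) + exp(2*t)]

Strategy: write B = P · J · P⁻¹ where J is a Jordan canonical form, so e^{tB} = P · e^{tJ} · P⁻¹, and e^{tJ} can be computed block-by-block.

B has Jordan form
J =
  [2, 1, 0]
  [0, 2, 1]
  [0, 0, 2]
(up to reordering of blocks).

Per-block formulas:
  For a 3×3 Jordan block J_3(2): exp(t · J_3(2)) = e^(2t)·(I + t·N + (t^2/2)·N^2), where N is the 3×3 nilpotent shift.

After assembling e^{tJ} and conjugating by P, we get:

e^{tB} =
  [-t^2*exp(2*t)/2 - 3*t*exp(2*t) + exp(2*t), t^2*exp(2*t)/2 + 4*t*exp(2*t), t^2*exp(2*t)/2 + 3*t*exp(2*t)]
  [-t*exp(2*t), t*exp(2*t) + exp(2*t), t*exp(2*t)]
  [-t^2*exp(2*t)/2 - 2*t*exp(2*t), t^2*exp(2*t)/2 + 3*t*exp(2*t), t^2*exp(2*t)/2 + 2*t*exp(2*t) + exp(2*t)]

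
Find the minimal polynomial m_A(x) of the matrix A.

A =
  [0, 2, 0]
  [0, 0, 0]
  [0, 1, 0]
x^2

The characteristic polynomial is χ_A(x) = x^3, so the eigenvalues are known. The minimal polynomial is
  m_A(x) = Π_λ (x − λ)^{k_λ}
where k_λ is the size of the *largest* Jordan block for λ (equivalently, the smallest k with (A − λI)^k v = 0 for every generalised eigenvector v of λ).

  λ = 0: largest Jordan block has size 2, contributing (x − 0)^2

So m_A(x) = x^2 = x^2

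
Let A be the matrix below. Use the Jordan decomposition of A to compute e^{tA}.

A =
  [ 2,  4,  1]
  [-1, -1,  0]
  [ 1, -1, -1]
e^{tA} =
  [t^2/2 + 2*t + 1, 3*t^2/2 + 4*t, t^2/2 + t]
  [-t^2/2 - t, -3*t^2/2 - t + 1, -t^2/2]
  [t^2 + t, 3*t^2 - t, t^2 - t + 1]

Strategy: write A = P · J · P⁻¹ where J is a Jordan canonical form, so e^{tA} = P · e^{tJ} · P⁻¹, and e^{tJ} can be computed block-by-block.

A has Jordan form
J =
  [0, 1, 0]
  [0, 0, 1]
  [0, 0, 0]
(up to reordering of blocks).

Per-block formulas:
  For a 3×3 Jordan block J_3(0): exp(t · J_3(0)) = e^(0t)·(I + t·N + (t^2/2)·N^2), where N is the 3×3 nilpotent shift.

After assembling e^{tJ} and conjugating by P, we get:

e^{tA} =
  [t^2/2 + 2*t + 1, 3*t^2/2 + 4*t, t^2/2 + t]
  [-t^2/2 - t, -3*t^2/2 - t + 1, -t^2/2]
  [t^2 + t, 3*t^2 - t, t^2 - t + 1]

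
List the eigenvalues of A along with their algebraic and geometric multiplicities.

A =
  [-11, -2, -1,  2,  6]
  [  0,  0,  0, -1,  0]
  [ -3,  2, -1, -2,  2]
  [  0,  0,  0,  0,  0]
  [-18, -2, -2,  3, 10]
λ = -2: alg = 1, geom = 1; λ = 0: alg = 4, geom = 2

Step 1 — factor the characteristic polynomial to read off the algebraic multiplicities:
  χ_A(x) = x^4*(x + 2)

Step 2 — compute geometric multiplicities via the rank-nullity identity g(λ) = n − rank(A − λI):
  rank(A − (-2)·I) = 4, so dim ker(A − (-2)·I) = n − 4 = 1
  rank(A − (0)·I) = 3, so dim ker(A − (0)·I) = n − 3 = 2

Summary:
  λ = -2: algebraic multiplicity = 1, geometric multiplicity = 1
  λ = 0: algebraic multiplicity = 4, geometric multiplicity = 2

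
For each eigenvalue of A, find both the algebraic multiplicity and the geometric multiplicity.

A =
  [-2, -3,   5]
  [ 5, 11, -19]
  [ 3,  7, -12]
λ = -1: alg = 3, geom = 1

Step 1 — factor the characteristic polynomial to read off the algebraic multiplicities:
  χ_A(x) = (x + 1)^3

Step 2 — compute geometric multiplicities via the rank-nullity identity g(λ) = n − rank(A − λI):
  rank(A − (-1)·I) = 2, so dim ker(A − (-1)·I) = n − 2 = 1

Summary:
  λ = -1: algebraic multiplicity = 3, geometric multiplicity = 1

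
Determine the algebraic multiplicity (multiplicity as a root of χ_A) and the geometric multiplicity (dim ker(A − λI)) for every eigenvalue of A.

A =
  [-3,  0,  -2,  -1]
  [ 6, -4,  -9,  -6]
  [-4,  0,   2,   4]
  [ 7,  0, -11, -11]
λ = -4: alg = 4, geom = 2

Step 1 — factor the characteristic polynomial to read off the algebraic multiplicities:
  χ_A(x) = (x + 4)^4

Step 2 — compute geometric multiplicities via the rank-nullity identity g(λ) = n − rank(A − λI):
  rank(A − (-4)·I) = 2, so dim ker(A − (-4)·I) = n − 2 = 2

Summary:
  λ = -4: algebraic multiplicity = 4, geometric multiplicity = 2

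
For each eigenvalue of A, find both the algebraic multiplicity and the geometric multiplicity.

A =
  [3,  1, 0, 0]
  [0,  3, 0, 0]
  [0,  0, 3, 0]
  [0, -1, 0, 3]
λ = 3: alg = 4, geom = 3

Step 1 — factor the characteristic polynomial to read off the algebraic multiplicities:
  χ_A(x) = (x - 3)^4

Step 2 — compute geometric multiplicities via the rank-nullity identity g(λ) = n − rank(A − λI):
  rank(A − (3)·I) = 1, so dim ker(A − (3)·I) = n − 1 = 3

Summary:
  λ = 3: algebraic multiplicity = 4, geometric multiplicity = 3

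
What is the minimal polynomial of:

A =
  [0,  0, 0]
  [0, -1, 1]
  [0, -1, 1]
x^2

The characteristic polynomial is χ_A(x) = x^3, so the eigenvalues are known. The minimal polynomial is
  m_A(x) = Π_λ (x − λ)^{k_λ}
where k_λ is the size of the *largest* Jordan block for λ (equivalently, the smallest k with (A − λI)^k v = 0 for every generalised eigenvector v of λ).

  λ = 0: largest Jordan block has size 2, contributing (x − 0)^2

So m_A(x) = x^2 = x^2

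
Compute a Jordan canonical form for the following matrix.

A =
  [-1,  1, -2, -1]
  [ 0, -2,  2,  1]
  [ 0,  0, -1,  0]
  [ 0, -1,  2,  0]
J_2(-1) ⊕ J_1(-1) ⊕ J_1(-1)

The characteristic polynomial is
  det(x·I − A) = x^4 + 4*x^3 + 6*x^2 + 4*x + 1 = (x + 1)^4

Eigenvalues and multiplicities (the geometric multiplicity of λ is n − rank(A − λI), which equals the number of Jordan blocks for λ):
  λ = -1: algebraic multiplicity = 4, geometric multiplicity = 3

Determining the block sizes for each eigenvalue:
  λ = -1: 3 blocks summing to 4 forces exactly one block of size 2 and the rest size 1 → block sizes [2, 1, 1]

Assembling the blocks gives a Jordan form
J =
  [-1,  1,  0,  0]
  [ 0, -1,  0,  0]
  [ 0,  0, -1,  0]
  [ 0,  0,  0, -1]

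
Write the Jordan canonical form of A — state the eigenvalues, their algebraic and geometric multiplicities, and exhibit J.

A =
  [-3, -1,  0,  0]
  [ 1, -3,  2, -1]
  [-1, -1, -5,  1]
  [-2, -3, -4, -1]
J_3(-3) ⊕ J_1(-3)

The characteristic polynomial is
  det(x·I − A) = x^4 + 12*x^3 + 54*x^2 + 108*x + 81 = (x + 3)^4

Eigenvalues and multiplicities (the geometric multiplicity of λ is n − rank(A − λI), which equals the number of Jordan blocks for λ):
  λ = -3: algebraic multiplicity = 4, geometric multiplicity = 2

Determining the block sizes for each eigenvalue:
  λ = -3: with am = 4 and gm = 2, the partition is not yet determined (e.g. several partitions of 4 into 2 parts exist). Let N = A − (-3)·I. Computing rank(N^1) = 2, rank(N^2) = 1, rank(N^3) = 0; the number of blocks of size ≥ j is rank(N^{j−1}) − rank(N^j), giving [2, 1, 1]. So we have 1 block(s) of size 3, 1 block(s) of size 1 → block sizes [3, 1]

Assembling the blocks gives a Jordan form
J =
  [-3,  1,  0,  0]
  [ 0, -3,  1,  0]
  [ 0,  0, -3,  0]
  [ 0,  0,  0, -3]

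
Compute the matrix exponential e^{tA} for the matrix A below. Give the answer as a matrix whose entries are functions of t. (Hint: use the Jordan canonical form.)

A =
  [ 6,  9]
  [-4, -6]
e^{tA} =
  [6*t + 1, 9*t]
  [-4*t, 1 - 6*t]

Strategy: write A = P · J · P⁻¹ where J is a Jordan canonical form, so e^{tA} = P · e^{tJ} · P⁻¹, and e^{tJ} can be computed block-by-block.

A has Jordan form
J =
  [0, 1]
  [0, 0]
(up to reordering of blocks).

Per-block formulas:
  For a 2×2 Jordan block J_2(0): exp(t · J_2(0)) = e^(0t)·(I + t·N), where N is the 2×2 nilpotent shift.

After assembling e^{tJ} and conjugating by P, we get:

e^{tA} =
  [6*t + 1, 9*t]
  [-4*t, 1 - 6*t]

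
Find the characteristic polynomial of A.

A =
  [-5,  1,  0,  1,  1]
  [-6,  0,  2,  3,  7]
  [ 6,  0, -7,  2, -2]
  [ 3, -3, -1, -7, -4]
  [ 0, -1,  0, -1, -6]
x^5 + 25*x^4 + 250*x^3 + 1250*x^2 + 3125*x + 3125

Expanding det(x·I − A) (e.g. by cofactor expansion or by noting that A is similar to its Jordan form J, which has the same characteristic polynomial as A) gives
  χ_A(x) = x^5 + 25*x^4 + 250*x^3 + 1250*x^2 + 3125*x + 3125
which factors as (x + 5)^5. The eigenvalues (with algebraic multiplicities) are λ = -5 with multiplicity 5.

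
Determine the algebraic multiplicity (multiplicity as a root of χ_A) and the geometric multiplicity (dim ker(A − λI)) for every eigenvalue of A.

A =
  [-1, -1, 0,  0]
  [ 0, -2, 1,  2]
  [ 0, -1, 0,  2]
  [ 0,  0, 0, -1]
λ = -1: alg = 4, geom = 2

Step 1 — factor the characteristic polynomial to read off the algebraic multiplicities:
  χ_A(x) = (x + 1)^4

Step 2 — compute geometric multiplicities via the rank-nullity identity g(λ) = n − rank(A − λI):
  rank(A − (-1)·I) = 2, so dim ker(A − (-1)·I) = n − 2 = 2

Summary:
  λ = -1: algebraic multiplicity = 4, geometric multiplicity = 2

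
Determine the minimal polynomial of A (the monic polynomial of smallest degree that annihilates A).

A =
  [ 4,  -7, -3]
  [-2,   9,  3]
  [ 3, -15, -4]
x^3 - 9*x^2 + 24*x - 20

The characteristic polynomial is χ_A(x) = (x - 5)*(x - 2)^2, so the eigenvalues are known. The minimal polynomial is
  m_A(x) = Π_λ (x − λ)^{k_λ}
where k_λ is the size of the *largest* Jordan block for λ (equivalently, the smallest k with (A − λI)^k v = 0 for every generalised eigenvector v of λ).

  λ = 2: largest Jordan block has size 2, contributing (x − 2)^2
  λ = 5: largest Jordan block has size 1, contributing (x − 5)

So m_A(x) = (x - 5)*(x - 2)^2 = x^3 - 9*x^2 + 24*x - 20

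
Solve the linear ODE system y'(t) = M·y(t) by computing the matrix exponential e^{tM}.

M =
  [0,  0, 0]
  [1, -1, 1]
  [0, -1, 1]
e^{tM} =
  [1, 0, 0]
  [-t^2/2 + t, 1 - t, t]
  [-t^2/2, -t, t + 1]

Strategy: write M = P · J · P⁻¹ where J is a Jordan canonical form, so e^{tM} = P · e^{tJ} · P⁻¹, and e^{tJ} can be computed block-by-block.

M has Jordan form
J =
  [0, 1, 0]
  [0, 0, 1]
  [0, 0, 0]
(up to reordering of blocks).

Per-block formulas:
  For a 3×3 Jordan block J_3(0): exp(t · J_3(0)) = e^(0t)·(I + t·N + (t^2/2)·N^2), where N is the 3×3 nilpotent shift.

After assembling e^{tJ} and conjugating by P, we get:

e^{tM} =
  [1, 0, 0]
  [-t^2/2 + t, 1 - t, t]
  [-t^2/2, -t, t + 1]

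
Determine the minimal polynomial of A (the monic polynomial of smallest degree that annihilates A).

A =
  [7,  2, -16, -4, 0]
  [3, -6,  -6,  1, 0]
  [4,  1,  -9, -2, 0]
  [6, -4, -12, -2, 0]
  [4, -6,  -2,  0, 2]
x^5 + 8*x^4 + 13*x^3 - 26*x^2 - 64*x - 32

The characteristic polynomial is χ_A(x) = (x - 2)*(x + 1)^2*(x + 4)^2, so the eigenvalues are known. The minimal polynomial is
  m_A(x) = Π_λ (x − λ)^{k_λ}
where k_λ is the size of the *largest* Jordan block for λ (equivalently, the smallest k with (A − λI)^k v = 0 for every generalised eigenvector v of λ).

  λ = -4: largest Jordan block has size 2, contributing (x + 4)^2
  λ = -1: largest Jordan block has size 2, contributing (x + 1)^2
  λ = 2: largest Jordan block has size 1, contributing (x − 2)

So m_A(x) = (x - 2)*(x + 1)^2*(x + 4)^2 = x^5 + 8*x^4 + 13*x^3 - 26*x^2 - 64*x - 32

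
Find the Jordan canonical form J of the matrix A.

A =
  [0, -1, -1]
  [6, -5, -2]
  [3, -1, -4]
J_2(-3) ⊕ J_1(-3)

The characteristic polynomial is
  det(x·I − A) = x^3 + 9*x^2 + 27*x + 27 = (x + 3)^3

Eigenvalues and multiplicities (the geometric multiplicity of λ is n − rank(A − λI), which equals the number of Jordan blocks for λ):
  λ = -3: algebraic multiplicity = 3, geometric multiplicity = 2

Determining the block sizes for each eigenvalue:
  λ = -3: 2 blocks summing to 3 forces exactly one block of size 2 and the rest size 1 → block sizes [2, 1]

Assembling the blocks gives a Jordan form
J =
  [-3,  1,  0]
  [ 0, -3,  0]
  [ 0,  0, -3]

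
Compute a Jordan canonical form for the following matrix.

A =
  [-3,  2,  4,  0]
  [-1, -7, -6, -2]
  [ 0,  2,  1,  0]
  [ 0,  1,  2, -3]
J_3(-3) ⊕ J_1(-3)

The characteristic polynomial is
  det(x·I − A) = x^4 + 12*x^3 + 54*x^2 + 108*x + 81 = (x + 3)^4

Eigenvalues and multiplicities (the geometric multiplicity of λ is n − rank(A − λI), which equals the number of Jordan blocks for λ):
  λ = -3: algebraic multiplicity = 4, geometric multiplicity = 2

Determining the block sizes for each eigenvalue:
  λ = -3: with am = 4 and gm = 2, the partition is not yet determined (e.g. several partitions of 4 into 2 parts exist). Let N = A − (-3)·I. Computing rank(N^1) = 2, rank(N^2) = 1, rank(N^3) = 0; the number of blocks of size ≥ j is rank(N^{j−1}) − rank(N^j), giving [2, 1, 1]. So we have 1 block(s) of size 3, 1 block(s) of size 1 → block sizes [3, 1]

Assembling the blocks gives a Jordan form
J =
  [-3,  1,  0,  0]
  [ 0, -3,  1,  0]
  [ 0,  0, -3,  0]
  [ 0,  0,  0, -3]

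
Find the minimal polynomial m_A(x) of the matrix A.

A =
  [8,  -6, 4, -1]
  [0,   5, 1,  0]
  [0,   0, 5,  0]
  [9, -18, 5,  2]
x^3 - 15*x^2 + 75*x - 125

The characteristic polynomial is χ_A(x) = (x - 5)^4, so the eigenvalues are known. The minimal polynomial is
  m_A(x) = Π_λ (x − λ)^{k_λ}
where k_λ is the size of the *largest* Jordan block for λ (equivalently, the smallest k with (A − λI)^k v = 0 for every generalised eigenvector v of λ).

  λ = 5: largest Jordan block has size 3, contributing (x − 5)^3

So m_A(x) = (x - 5)^3 = x^3 - 15*x^2 + 75*x - 125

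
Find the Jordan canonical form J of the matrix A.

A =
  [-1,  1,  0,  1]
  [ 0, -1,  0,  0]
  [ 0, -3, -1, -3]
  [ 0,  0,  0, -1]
J_2(-1) ⊕ J_1(-1) ⊕ J_1(-1)

The characteristic polynomial is
  det(x·I − A) = x^4 + 4*x^3 + 6*x^2 + 4*x + 1 = (x + 1)^4

Eigenvalues and multiplicities (the geometric multiplicity of λ is n − rank(A − λI), which equals the number of Jordan blocks for λ):
  λ = -1: algebraic multiplicity = 4, geometric multiplicity = 3

Determining the block sizes for each eigenvalue:
  λ = -1: 3 blocks summing to 4 forces exactly one block of size 2 and the rest size 1 → block sizes [2, 1, 1]

Assembling the blocks gives a Jordan form
J =
  [-1,  1,  0,  0]
  [ 0, -1,  0,  0]
  [ 0,  0, -1,  0]
  [ 0,  0,  0, -1]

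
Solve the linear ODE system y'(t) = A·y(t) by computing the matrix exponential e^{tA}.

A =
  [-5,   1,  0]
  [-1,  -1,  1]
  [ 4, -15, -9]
e^{tA} =
  [-t^2*exp(-5*t)/2 + exp(-5*t), 2*t^2*exp(-5*t) + t*exp(-5*t), t^2*exp(-5*t)/2]
  [-t*exp(-5*t), 4*t*exp(-5*t) + exp(-5*t), t*exp(-5*t)]
  [-t^2*exp(-5*t)/2 + 4*t*exp(-5*t), 2*t^2*exp(-5*t) - 15*t*exp(-5*t), t^2*exp(-5*t)/2 - 4*t*exp(-5*t) + exp(-5*t)]

Strategy: write A = P · J · P⁻¹ where J is a Jordan canonical form, so e^{tA} = P · e^{tJ} · P⁻¹, and e^{tJ} can be computed block-by-block.

A has Jordan form
J =
  [-5,  1,  0]
  [ 0, -5,  1]
  [ 0,  0, -5]
(up to reordering of blocks).

Per-block formulas:
  For a 3×3 Jordan block J_3(-5): exp(t · J_3(-5)) = e^(-5t)·(I + t·N + (t^2/2)·N^2), where N is the 3×3 nilpotent shift.

After assembling e^{tJ} and conjugating by P, we get:

e^{tA} =
  [-t^2*exp(-5*t)/2 + exp(-5*t), 2*t^2*exp(-5*t) + t*exp(-5*t), t^2*exp(-5*t)/2]
  [-t*exp(-5*t), 4*t*exp(-5*t) + exp(-5*t), t*exp(-5*t)]
  [-t^2*exp(-5*t)/2 + 4*t*exp(-5*t), 2*t^2*exp(-5*t) - 15*t*exp(-5*t), t^2*exp(-5*t)/2 - 4*t*exp(-5*t) + exp(-5*t)]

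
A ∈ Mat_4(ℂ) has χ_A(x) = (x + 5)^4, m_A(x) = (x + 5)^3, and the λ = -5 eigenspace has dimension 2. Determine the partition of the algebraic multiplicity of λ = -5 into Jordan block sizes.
Block sizes for λ = -5: [3, 1]

Step 1 — from the characteristic polynomial, algebraic multiplicity of λ = -5 is 4. From dim ker(A − (-5)·I) = 2, there are exactly 2 Jordan blocks for λ = -5.
Step 2 — from the minimal polynomial, the factor (x + 5)^3 tells us the largest block for λ = -5 has size 3.
Step 3 — with total size 4, 2 blocks, and largest block 3, the block sizes (in nonincreasing order) are [3, 1].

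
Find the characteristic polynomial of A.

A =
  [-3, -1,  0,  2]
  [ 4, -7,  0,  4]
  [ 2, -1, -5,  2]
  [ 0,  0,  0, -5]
x^4 + 20*x^3 + 150*x^2 + 500*x + 625

Expanding det(x·I − A) (e.g. by cofactor expansion or by noting that A is similar to its Jordan form J, which has the same characteristic polynomial as A) gives
  χ_A(x) = x^4 + 20*x^3 + 150*x^2 + 500*x + 625
which factors as (x + 5)^4. The eigenvalues (with algebraic multiplicities) are λ = -5 with multiplicity 4.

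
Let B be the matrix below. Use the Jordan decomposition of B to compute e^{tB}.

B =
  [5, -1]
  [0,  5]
e^{tB} =
  [exp(5*t), -t*exp(5*t)]
  [0, exp(5*t)]

Strategy: write B = P · J · P⁻¹ where J is a Jordan canonical form, so e^{tB} = P · e^{tJ} · P⁻¹, and e^{tJ} can be computed block-by-block.

B has Jordan form
J =
  [5, 1]
  [0, 5]
(up to reordering of blocks).

Per-block formulas:
  For a 2×2 Jordan block J_2(5): exp(t · J_2(5)) = e^(5t)·(I + t·N), where N is the 2×2 nilpotent shift.

After assembling e^{tJ} and conjugating by P, we get:

e^{tB} =
  [exp(5*t), -t*exp(5*t)]
  [0, exp(5*t)]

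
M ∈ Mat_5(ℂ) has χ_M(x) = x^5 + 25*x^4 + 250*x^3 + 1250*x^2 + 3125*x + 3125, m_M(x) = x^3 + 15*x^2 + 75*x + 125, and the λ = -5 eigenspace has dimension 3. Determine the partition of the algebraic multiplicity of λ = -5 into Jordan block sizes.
Block sizes for λ = -5: [3, 1, 1]

Step 1 — from the characteristic polynomial, algebraic multiplicity of λ = -5 is 5. From dim ker(M − (-5)·I) = 3, there are exactly 3 Jordan blocks for λ = -5.
Step 2 — from the minimal polynomial, the factor (x + 5)^3 tells us the largest block for λ = -5 has size 3.
Step 3 — with total size 5, 3 blocks, and largest block 3, the block sizes (in nonincreasing order) are [3, 1, 1].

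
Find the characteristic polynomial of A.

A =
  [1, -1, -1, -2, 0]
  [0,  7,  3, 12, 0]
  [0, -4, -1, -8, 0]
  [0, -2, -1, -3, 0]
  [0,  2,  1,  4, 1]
x^5 - 5*x^4 + 10*x^3 - 10*x^2 + 5*x - 1

Expanding det(x·I − A) (e.g. by cofactor expansion or by noting that A is similar to its Jordan form J, which has the same characteristic polynomial as A) gives
  χ_A(x) = x^5 - 5*x^4 + 10*x^3 - 10*x^2 + 5*x - 1
which factors as (x - 1)^5. The eigenvalues (with algebraic multiplicities) are λ = 1 with multiplicity 5.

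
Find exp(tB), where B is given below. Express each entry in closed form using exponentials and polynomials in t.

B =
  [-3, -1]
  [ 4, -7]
e^{tB} =
  [2*t*exp(-5*t) + exp(-5*t), -t*exp(-5*t)]
  [4*t*exp(-5*t), -2*t*exp(-5*t) + exp(-5*t)]

Strategy: write B = P · J · P⁻¹ where J is a Jordan canonical form, so e^{tB} = P · e^{tJ} · P⁻¹, and e^{tJ} can be computed block-by-block.

B has Jordan form
J =
  [-5,  1]
  [ 0, -5]
(up to reordering of blocks).

Per-block formulas:
  For a 2×2 Jordan block J_2(-5): exp(t · J_2(-5)) = e^(-5t)·(I + t·N), where N is the 2×2 nilpotent shift.

After assembling e^{tJ} and conjugating by P, we get:

e^{tB} =
  [2*t*exp(-5*t) + exp(-5*t), -t*exp(-5*t)]
  [4*t*exp(-5*t), -2*t*exp(-5*t) + exp(-5*t)]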